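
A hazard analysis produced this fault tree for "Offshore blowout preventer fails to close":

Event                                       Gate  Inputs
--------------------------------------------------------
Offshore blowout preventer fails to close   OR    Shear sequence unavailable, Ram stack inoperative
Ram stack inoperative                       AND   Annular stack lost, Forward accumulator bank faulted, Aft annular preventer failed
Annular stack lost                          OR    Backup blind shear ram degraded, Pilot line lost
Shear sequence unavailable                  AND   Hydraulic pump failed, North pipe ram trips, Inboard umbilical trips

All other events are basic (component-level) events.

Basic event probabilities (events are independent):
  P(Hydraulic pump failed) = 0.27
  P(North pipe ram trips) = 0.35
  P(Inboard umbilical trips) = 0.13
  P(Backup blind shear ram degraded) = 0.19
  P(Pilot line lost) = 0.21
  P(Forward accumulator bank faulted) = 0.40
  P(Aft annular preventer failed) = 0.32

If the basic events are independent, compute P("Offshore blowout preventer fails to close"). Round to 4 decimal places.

P(Shear sequence unavailable) [AND] = 0.27 × 0.35 × 0.13 = 0.012285
P(Annular stack lost) [OR] = 1 − (1−0.19) × (1−0.21) = 0.360100
P(Ram stack inoperative) [AND] = 0.360100 × 0.40 × 0.32 = 0.046093
P(Offshore blowout preventer fails to close) [OR] = 1 − (1−0.012285) × (1−0.046093) = 0.057812
Rounded to 4 decimal places: P(Offshore blowout preventer fails to close) ≈ 0.0578.

0.0578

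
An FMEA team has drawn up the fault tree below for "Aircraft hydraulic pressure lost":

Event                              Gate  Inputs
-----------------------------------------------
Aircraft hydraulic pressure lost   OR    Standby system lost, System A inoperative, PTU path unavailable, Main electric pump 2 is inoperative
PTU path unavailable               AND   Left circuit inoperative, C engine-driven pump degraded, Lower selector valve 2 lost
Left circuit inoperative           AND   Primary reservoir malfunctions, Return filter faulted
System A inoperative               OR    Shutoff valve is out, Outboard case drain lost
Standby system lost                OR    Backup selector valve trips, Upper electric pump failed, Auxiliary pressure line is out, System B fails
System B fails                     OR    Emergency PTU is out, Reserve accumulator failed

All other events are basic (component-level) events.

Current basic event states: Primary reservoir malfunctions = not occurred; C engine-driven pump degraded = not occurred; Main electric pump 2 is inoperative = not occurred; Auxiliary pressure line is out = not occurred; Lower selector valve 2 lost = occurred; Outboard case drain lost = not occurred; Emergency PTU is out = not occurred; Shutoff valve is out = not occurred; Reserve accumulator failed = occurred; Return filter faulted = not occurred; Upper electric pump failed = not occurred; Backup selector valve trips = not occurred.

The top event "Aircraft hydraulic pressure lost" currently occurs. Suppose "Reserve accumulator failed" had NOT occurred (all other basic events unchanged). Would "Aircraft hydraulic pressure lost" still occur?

Counterfactual: set "Reserve accumulator failed" to not occurred.
System B fails [OR]: Emergency PTU is out=not, Reserve accumulator failed=not → no input occurs → does not occur.
Standby system lost [OR]: Backup selector valve trips=not, Upper electric pump failed=not, Auxiliary pressure line is out=not, System B fails=not → no input occurs → does not occur.
System A inoperative [OR]: Shutoff valve is out=not, Outboard case drain lost=not → no input occurs → does not occur.
Left circuit inoperative [AND]: Primary reservoir malfunctions=not, Return filter faulted=not → not all inputs occur → does not occur.
PTU path unavailable [AND]: Left circuit inoperative=not, C engine-driven pump degraded=not, Lower selector valve 2 lost=occurs → not all inputs occur → does not occur.
Aircraft hydraulic pressure lost [OR]: Standby system lost=not, System A inoperative=not, PTU path unavailable=not, Main electric pump 2 is inoperative=not → no input occurs → does not occur.

No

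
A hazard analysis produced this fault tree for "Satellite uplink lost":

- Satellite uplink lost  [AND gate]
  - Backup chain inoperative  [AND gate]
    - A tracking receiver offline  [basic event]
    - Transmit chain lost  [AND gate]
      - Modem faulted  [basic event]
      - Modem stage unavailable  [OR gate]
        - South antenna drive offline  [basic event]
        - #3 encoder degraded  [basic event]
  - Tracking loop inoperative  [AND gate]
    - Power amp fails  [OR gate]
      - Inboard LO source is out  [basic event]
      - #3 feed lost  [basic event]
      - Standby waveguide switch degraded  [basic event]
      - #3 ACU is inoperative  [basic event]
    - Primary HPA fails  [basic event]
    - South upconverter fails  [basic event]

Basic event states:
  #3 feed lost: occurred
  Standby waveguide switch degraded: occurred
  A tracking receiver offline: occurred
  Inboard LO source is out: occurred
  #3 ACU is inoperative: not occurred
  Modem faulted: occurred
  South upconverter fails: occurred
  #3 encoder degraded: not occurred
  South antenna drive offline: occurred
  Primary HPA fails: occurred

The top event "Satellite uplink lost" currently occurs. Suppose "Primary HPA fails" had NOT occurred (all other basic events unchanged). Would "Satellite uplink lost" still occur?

Counterfactual: set "Primary HPA fails" to not occurred.
Modem stage unavailable [OR]: South antenna drive offline=occurs, #3 encoder degraded=not → at least one input occurs → occurs.
Transmit chain lost [AND]: Modem faulted=occurs, Modem stage unavailable=occurs → all inputs occur → occurs.
Backup chain inoperative [AND]: A tracking receiver offline=occurs, Transmit chain lost=occurs → all inputs occur → occurs.
Power amp fails [OR]: Inboard LO source is out=occurs, #3 feed lost=occurs, Standby waveguide switch degraded=occurs, #3 ACU is inoperative=not → at least one input occurs → occurs.
Tracking loop inoperative [AND]: Power amp fails=occurs, Primary HPA fails=not, South upconverter fails=occurs → not all inputs occur → does not occur.
Satellite uplink lost [AND]: Backup chain inoperative=occurs, Tracking loop inoperative=not → not all inputs occur → does not occur.

No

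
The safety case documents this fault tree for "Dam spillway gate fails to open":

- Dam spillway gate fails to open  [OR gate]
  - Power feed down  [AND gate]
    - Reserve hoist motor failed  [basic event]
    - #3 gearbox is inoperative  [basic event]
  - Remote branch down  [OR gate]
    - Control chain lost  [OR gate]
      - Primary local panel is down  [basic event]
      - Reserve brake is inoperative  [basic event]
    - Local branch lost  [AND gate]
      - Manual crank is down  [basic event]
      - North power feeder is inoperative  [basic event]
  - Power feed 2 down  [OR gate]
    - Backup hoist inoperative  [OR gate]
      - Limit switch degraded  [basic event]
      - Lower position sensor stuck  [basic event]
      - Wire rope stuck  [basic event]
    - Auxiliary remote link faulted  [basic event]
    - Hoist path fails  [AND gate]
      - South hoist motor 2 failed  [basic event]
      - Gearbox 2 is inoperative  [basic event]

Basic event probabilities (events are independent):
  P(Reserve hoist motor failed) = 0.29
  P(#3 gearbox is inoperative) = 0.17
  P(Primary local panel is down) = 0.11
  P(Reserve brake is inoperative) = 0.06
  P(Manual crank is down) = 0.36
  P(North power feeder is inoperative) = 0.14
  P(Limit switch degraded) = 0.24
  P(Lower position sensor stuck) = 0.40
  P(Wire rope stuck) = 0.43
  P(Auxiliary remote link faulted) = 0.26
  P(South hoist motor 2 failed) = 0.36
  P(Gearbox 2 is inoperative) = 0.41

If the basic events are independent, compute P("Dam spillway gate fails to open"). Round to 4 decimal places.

P(Power feed down) [AND] = 0.29 × 0.17 = 0.049300
P(Control chain lost) [OR] = 1 − (1−0.11) × (1−0.06) = 0.163400
P(Local branch lost) [AND] = 0.36 × 0.14 = 0.050400
P(Remote branch down) [OR] = 1 − (1−0.163400) × (1−0.050400) = 0.205565
P(Backup hoist inoperative) [OR] = 1 − (1−0.24) × (1−0.40) × (1−0.43) = 0.740080
P(Hoist path fails) [AND] = 0.36 × 0.41 = 0.147600
P(Power feed 2 down) [OR] = 1 − (1−0.740080) × (1−0.26) × (1−0.147600) = 0.836049
P(Dam spillway gate fails to open) [OR] = 1 − (1−0.049300) × (1−0.205565) × (1−0.836049) = 0.876173
Rounded to 4 decimal places: P(Dam spillway gate fails to open) ≈ 0.8762.

0.8762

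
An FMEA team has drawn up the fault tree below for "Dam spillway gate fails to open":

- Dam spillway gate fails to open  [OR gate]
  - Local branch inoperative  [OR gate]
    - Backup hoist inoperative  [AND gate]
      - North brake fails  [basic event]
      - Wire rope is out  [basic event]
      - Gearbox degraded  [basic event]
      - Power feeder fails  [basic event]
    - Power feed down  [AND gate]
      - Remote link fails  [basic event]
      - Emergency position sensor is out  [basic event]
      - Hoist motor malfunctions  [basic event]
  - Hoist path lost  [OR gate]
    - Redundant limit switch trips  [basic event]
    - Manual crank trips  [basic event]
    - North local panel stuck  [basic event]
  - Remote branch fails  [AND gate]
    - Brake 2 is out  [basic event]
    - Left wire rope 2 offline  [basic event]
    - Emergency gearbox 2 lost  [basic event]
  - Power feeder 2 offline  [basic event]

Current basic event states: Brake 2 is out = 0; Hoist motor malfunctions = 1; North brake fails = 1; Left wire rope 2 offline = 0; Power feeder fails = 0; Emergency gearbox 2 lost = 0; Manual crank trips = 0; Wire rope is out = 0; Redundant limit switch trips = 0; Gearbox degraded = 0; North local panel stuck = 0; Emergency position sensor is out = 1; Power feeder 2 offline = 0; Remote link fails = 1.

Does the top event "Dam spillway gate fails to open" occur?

Backup hoist inoperative [AND]: North brake fails=occurs, Wire rope is out=not, Gearbox degraded=not, Power feeder fails=not → not all inputs occur → does not occur.
Power feed down [AND]: Remote link fails=occurs, Emergency position sensor is out=occurs, Hoist motor malfunctions=occurs → all inputs occur → occurs.
Local branch inoperative [OR]: Backup hoist inoperative=not, Power feed down=occurs → at least one input occurs → occurs.
Hoist path lost [OR]: Redundant limit switch trips=not, Manual crank trips=not, North local panel stuck=not → no input occurs → does not occur.
Remote branch fails [AND]: Brake 2 is out=not, Left wire rope 2 offline=not, Emergency gearbox 2 lost=not → not all inputs occur → does not occur.
Dam spillway gate fails to open [OR]: Local branch inoperative=occurs, Hoist path lost=not, Remote branch fails=not, Power feeder 2 offline=not → at least one input occurs → occurs.

Yes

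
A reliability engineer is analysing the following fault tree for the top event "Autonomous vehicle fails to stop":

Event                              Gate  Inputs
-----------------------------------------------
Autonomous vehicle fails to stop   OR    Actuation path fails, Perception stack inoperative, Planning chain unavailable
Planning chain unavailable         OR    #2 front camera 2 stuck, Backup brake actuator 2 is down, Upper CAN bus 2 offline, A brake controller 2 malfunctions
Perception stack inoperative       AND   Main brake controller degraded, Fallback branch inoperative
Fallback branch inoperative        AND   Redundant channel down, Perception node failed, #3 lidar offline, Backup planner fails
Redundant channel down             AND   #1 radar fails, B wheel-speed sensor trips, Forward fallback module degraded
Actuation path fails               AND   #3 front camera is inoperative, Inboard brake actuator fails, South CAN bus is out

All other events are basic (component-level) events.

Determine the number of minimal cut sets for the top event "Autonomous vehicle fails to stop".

6

Actuation path fails [AND]: one cut set from each child combined → 1 × 1 × 1 = 1 cut set(s).
Redundant channel down [AND]: one cut set from each child combined → 1 × 1 × 1 = 1 cut set(s).
Fallback branch inoperative [AND]: one cut set from each child combined → 1 × 1 × 1 × 1 = 1 cut set(s).
Perception stack inoperative [AND]: one cut set from each child combined → 1 × 1 = 1 cut set(s).
Planning chain unavailable [OR]: union of children's cut sets → 4 cut set(s).
Autonomous vehicle fails to stop [OR]: union of children's cut sets → 6 cut set(s).
Minimal cut sets: {#3 front camera is inoperative, Inboard brake actuator fails, South CAN bus is out}; {#1 radar fails, #3 lidar offline, B wheel-speed sensor trips, Backup planner fails, Forward fallback module degraded, Main brake controller degraded, Perception node failed}; {#2 front camera 2 stuck}; {Backup brake actuator 2 is down}; {Upper CAN bus 2 offline}; {A brake controller 2 malfunctions}.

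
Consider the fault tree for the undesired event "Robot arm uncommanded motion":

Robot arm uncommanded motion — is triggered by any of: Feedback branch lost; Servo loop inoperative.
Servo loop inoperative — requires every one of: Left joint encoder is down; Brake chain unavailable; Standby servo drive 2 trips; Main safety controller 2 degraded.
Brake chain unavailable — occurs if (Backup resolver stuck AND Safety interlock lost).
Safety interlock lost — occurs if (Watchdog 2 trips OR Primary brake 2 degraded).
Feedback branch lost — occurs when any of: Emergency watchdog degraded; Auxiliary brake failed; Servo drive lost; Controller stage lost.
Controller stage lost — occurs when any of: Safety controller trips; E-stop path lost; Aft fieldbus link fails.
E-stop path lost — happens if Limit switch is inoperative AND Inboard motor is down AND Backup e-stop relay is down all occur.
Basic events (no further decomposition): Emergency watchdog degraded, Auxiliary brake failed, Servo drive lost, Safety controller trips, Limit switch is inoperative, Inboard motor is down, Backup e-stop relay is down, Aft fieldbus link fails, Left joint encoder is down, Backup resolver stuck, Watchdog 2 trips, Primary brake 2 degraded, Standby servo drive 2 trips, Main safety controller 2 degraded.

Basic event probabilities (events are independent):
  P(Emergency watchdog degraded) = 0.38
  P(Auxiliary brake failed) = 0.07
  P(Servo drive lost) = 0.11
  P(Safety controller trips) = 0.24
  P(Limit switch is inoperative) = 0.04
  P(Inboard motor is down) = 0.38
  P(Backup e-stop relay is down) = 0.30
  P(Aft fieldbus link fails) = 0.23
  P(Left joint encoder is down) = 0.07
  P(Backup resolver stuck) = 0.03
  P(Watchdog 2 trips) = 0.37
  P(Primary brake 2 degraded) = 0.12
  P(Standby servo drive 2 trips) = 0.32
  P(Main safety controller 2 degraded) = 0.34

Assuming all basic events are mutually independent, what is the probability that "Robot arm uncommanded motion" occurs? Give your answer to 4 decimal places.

0.7011

P(E-stop path lost) [AND] = 0.04 × 0.38 × 0.30 = 0.004560
P(Controller stage lost) [OR] = 1 − (1−0.24) × (1−0.004560) × (1−0.23) = 0.417469
P(Feedback branch lost) [OR] = 1 − (1−0.38) × (1−0.07) × (1−0.11) × (1−0.417469) = 0.701060
P(Safety interlock lost) [OR] = 1 − (1−0.37) × (1−0.12) = 0.445600
P(Brake chain unavailable) [AND] = 0.03 × 0.445600 = 0.013368
P(Servo loop inoperative) [AND] = 0.07 × 0.013368 × 0.32 × 0.34 = 0.000102
P(Robot arm uncommanded motion) [OR] = 1 − (1−0.701060) × (1−0.000102) = 0.701090
Rounded to 4 decimal places: P(Robot arm uncommanded motion) ≈ 0.7011.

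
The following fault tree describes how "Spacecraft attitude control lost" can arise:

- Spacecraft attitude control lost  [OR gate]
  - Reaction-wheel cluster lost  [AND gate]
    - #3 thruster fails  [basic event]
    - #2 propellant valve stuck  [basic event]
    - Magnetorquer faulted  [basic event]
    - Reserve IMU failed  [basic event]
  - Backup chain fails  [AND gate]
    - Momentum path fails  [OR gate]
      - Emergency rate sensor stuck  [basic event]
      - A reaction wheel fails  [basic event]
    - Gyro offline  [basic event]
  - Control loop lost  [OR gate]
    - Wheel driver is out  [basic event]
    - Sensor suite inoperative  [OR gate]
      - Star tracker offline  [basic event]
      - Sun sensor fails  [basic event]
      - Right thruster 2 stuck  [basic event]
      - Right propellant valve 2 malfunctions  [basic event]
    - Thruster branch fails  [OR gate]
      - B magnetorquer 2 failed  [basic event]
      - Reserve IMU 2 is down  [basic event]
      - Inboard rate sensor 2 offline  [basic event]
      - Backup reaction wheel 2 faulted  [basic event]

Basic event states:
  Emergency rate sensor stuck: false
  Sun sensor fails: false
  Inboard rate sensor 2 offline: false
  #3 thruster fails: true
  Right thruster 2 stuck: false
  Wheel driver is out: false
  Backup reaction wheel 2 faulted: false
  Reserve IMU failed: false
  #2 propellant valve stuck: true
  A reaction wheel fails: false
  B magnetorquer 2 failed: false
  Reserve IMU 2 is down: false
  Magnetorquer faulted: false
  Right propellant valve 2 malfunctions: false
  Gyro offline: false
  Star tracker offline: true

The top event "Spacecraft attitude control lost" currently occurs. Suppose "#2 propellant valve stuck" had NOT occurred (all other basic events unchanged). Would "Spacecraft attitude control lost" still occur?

Yes

Counterfactual: set "#2 propellant valve stuck" to not occurred.
Reaction-wheel cluster lost [AND]: #3 thruster fails=occurs, #2 propellant valve stuck=not, Magnetorquer faulted=not, Reserve IMU failed=not → not all inputs occur → does not occur.
Momentum path fails [OR]: Emergency rate sensor stuck=not, A reaction wheel fails=not → no input occurs → does not occur.
Backup chain fails [AND]: Momentum path fails=not, Gyro offline=not → not all inputs occur → does not occur.
Sensor suite inoperative [OR]: Star tracker offline=occurs, Sun sensor fails=not, Right thruster 2 stuck=not, Right propellant valve 2 malfunctions=not → at least one input occurs → occurs.
Thruster branch fails [OR]: B magnetorquer 2 failed=not, Reserve IMU 2 is down=not, Inboard rate sensor 2 offline=not, Backup reaction wheel 2 faulted=not → no input occurs → does not occur.
Control loop lost [OR]: Wheel driver is out=not, Sensor suite inoperative=occurs, Thruster branch fails=not → at least one input occurs → occurs.
Spacecraft attitude control lost [OR]: Reaction-wheel cluster lost=not, Backup chain fails=not, Control loop lost=occurs → at least one input occurs → occurs.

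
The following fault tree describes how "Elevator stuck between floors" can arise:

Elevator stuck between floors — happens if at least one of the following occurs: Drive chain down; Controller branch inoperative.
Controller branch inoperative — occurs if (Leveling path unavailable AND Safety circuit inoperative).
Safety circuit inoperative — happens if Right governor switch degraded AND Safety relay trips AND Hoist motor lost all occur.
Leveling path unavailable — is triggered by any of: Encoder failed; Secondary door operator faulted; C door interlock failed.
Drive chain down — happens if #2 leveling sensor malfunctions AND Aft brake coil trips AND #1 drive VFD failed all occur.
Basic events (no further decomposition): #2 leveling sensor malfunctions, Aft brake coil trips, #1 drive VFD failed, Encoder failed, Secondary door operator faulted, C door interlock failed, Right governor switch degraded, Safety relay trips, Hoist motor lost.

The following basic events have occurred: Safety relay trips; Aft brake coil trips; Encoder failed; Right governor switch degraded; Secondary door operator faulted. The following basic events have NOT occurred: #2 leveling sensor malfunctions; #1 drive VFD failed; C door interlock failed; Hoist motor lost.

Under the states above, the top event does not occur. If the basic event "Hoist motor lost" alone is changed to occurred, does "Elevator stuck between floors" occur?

Counterfactual: set "Hoist motor lost" to occurred.
Drive chain down [AND]: #2 leveling sensor malfunctions=not, Aft brake coil trips=occurs, #1 drive VFD failed=not → not all inputs occur → does not occur.
Leveling path unavailable [OR]: Encoder failed=occurs, Secondary door operator faulted=occurs, C door interlock failed=not → at least one input occurs → occurs.
Safety circuit inoperative [AND]: Right governor switch degraded=occurs, Safety relay trips=occurs, Hoist motor lost=occurs → all inputs occur → occurs.
Controller branch inoperative [AND]: Leveling path unavailable=occurs, Safety circuit inoperative=occurs → all inputs occur → occurs.
Elevator stuck between floors [OR]: Drive chain down=not, Controller branch inoperative=occurs → at least one input occurs → occurs.

Yes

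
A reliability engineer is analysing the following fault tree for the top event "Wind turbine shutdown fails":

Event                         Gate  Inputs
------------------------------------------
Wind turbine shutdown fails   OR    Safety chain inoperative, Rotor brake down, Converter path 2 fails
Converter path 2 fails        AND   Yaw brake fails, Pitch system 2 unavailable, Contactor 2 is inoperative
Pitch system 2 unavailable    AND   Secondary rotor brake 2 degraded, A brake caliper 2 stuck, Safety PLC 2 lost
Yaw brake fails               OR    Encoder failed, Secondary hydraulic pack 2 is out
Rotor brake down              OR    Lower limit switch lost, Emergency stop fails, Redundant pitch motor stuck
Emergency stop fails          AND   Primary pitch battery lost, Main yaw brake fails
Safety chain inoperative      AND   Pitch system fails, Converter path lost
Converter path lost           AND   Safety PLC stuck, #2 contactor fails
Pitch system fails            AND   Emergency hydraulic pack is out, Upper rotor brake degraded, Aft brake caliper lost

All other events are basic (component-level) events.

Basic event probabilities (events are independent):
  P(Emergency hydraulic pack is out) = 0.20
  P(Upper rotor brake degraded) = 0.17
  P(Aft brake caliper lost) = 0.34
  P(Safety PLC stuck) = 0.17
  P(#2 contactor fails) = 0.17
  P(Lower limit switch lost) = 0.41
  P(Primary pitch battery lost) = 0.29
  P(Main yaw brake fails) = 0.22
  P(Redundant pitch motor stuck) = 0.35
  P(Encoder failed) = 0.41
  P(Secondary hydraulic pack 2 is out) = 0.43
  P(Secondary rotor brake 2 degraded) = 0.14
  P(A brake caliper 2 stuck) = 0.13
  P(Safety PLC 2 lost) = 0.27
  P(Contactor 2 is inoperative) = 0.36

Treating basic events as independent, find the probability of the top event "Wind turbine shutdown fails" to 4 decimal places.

0.6415

P(Pitch system fails) [AND] = 0.20 × 0.17 × 0.34 = 0.011560
P(Converter path lost) [AND] = 0.17 × 0.17 = 0.028900
P(Safety chain inoperative) [AND] = 0.011560 × 0.028900 = 0.000334
P(Emergency stop fails) [AND] = 0.29 × 0.22 = 0.063800
P(Rotor brake down) [OR] = 1 − (1−0.41) × (1−0.063800) × (1−0.35) = 0.640967
P(Yaw brake fails) [OR] = 1 − (1−0.41) × (1−0.43) = 0.663700
P(Pitch system 2 unavailable) [AND] = 0.14 × 0.13 × 0.27 = 0.004914
P(Converter path 2 fails) [AND] = 0.663700 × 0.004914 × 0.36 = 0.001174
P(Wind turbine shutdown fails) [OR] = 1 − (1−0.000334) × (1−0.640967) × (1−0.001174) = 0.641508
Rounded to 4 decimal places: P(Wind turbine shutdown fails) ≈ 0.6415.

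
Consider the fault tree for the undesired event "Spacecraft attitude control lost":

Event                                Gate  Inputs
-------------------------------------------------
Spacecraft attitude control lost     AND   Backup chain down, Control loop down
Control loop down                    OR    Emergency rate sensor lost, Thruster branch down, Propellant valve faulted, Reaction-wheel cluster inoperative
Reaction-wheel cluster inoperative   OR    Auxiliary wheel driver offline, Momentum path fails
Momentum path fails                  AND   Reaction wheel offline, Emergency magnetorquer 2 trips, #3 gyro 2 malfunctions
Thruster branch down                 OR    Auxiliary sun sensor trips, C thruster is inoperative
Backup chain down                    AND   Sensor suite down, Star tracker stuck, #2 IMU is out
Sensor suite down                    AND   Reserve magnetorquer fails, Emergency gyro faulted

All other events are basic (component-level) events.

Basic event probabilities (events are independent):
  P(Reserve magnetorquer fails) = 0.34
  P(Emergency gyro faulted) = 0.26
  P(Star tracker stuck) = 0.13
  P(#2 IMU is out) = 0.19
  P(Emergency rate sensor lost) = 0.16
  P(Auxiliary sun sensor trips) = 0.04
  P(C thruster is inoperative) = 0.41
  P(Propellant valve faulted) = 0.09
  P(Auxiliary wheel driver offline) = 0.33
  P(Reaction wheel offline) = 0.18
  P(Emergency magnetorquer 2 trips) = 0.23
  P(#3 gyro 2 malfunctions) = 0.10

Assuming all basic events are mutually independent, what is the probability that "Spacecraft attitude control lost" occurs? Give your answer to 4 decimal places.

P(Sensor suite down) [AND] = 0.34 × 0.26 = 0.088400
P(Backup chain down) [AND] = 0.088400 × 0.13 × 0.19 = 0.002183
P(Thruster branch down) [OR] = 1 − (1−0.04) × (1−0.41) = 0.433600
P(Momentum path fails) [AND] = 0.18 × 0.23 × 0.10 = 0.004140
P(Reaction-wheel cluster inoperative) [OR] = 1 − (1−0.33) × (1−0.004140) = 0.332774
P(Control loop down) [OR] = 1 − (1−0.16) × (1−0.433600) × (1−0.09) × (1−0.332774) = 0.711120
P(Spacecraft attitude control lost) [AND] = 0.002183 × 0.711120 = 0.001552
Rounded to 4 decimal places: P(Spacecraft attitude control lost) ≈ 0.0016.

0.0016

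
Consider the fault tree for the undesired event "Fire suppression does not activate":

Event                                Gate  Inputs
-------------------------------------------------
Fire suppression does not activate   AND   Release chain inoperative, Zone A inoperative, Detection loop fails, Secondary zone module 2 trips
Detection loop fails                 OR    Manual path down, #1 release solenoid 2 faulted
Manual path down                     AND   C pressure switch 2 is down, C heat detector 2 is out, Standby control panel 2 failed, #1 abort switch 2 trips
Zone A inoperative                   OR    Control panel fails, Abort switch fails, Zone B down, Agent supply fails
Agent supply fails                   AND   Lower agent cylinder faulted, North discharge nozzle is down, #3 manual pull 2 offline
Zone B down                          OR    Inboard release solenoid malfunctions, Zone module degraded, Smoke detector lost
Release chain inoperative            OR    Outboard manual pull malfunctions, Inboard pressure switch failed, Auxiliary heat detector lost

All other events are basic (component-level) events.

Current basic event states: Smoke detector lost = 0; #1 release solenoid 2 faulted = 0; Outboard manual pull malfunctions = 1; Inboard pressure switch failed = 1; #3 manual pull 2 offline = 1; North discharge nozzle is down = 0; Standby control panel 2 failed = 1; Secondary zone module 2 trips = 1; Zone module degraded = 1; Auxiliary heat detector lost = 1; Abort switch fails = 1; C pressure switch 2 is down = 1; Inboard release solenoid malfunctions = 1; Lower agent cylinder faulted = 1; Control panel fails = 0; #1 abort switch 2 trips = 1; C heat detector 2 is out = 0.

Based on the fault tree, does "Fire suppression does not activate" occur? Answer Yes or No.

Release chain inoperative [OR]: Outboard manual pull malfunctions=occurs, Inboard pressure switch failed=occurs, Auxiliary heat detector lost=occurs → at least one input occurs → occurs.
Zone B down [OR]: Inboard release solenoid malfunctions=occurs, Zone module degraded=occurs, Smoke detector lost=not → at least one input occurs → occurs.
Agent supply fails [AND]: Lower agent cylinder faulted=occurs, North discharge nozzle is down=not, #3 manual pull 2 offline=occurs → not all inputs occur → does not occur.
Zone A inoperative [OR]: Control panel fails=not, Abort switch fails=occurs, Zone B down=occurs, Agent supply fails=not → at least one input occurs → occurs.
Manual path down [AND]: C pressure switch 2 is down=occurs, C heat detector 2 is out=not, Standby control panel 2 failed=occurs, #1 abort switch 2 trips=occurs → not all inputs occur → does not occur.
Detection loop fails [OR]: Manual path down=not, #1 release solenoid 2 faulted=not → no input occurs → does not occur.
Fire suppression does not activate [AND]: Release chain inoperative=occurs, Zone A inoperative=occurs, Detection loop fails=not, Secondary zone module 2 trips=occurs → not all inputs occur → does not occur.

No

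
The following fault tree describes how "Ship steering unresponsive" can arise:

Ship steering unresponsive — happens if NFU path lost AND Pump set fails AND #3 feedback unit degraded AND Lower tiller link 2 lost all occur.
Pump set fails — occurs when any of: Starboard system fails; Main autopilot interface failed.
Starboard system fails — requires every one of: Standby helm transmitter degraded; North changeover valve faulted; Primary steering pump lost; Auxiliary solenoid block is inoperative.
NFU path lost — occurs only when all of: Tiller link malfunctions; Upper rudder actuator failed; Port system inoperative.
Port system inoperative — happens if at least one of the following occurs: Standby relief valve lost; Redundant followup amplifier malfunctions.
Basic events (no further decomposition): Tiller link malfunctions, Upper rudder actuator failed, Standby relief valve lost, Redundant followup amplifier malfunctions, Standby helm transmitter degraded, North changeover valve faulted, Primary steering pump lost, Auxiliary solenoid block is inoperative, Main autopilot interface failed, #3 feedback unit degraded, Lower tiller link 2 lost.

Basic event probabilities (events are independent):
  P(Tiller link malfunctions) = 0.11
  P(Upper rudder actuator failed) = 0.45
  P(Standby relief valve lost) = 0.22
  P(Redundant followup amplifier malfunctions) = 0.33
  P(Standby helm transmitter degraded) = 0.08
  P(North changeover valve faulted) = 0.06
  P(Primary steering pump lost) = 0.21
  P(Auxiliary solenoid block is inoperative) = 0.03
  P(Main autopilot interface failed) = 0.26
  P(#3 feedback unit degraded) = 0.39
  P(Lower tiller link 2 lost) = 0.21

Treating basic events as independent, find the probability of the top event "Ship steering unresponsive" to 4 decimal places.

0.0005

P(Port system inoperative) [OR] = 1 − (1−0.22) × (1−0.33) = 0.477400
P(NFU path lost) [AND] = 0.11 × 0.45 × 0.477400 = 0.023631
P(Starboard system fails) [AND] = 0.08 × 0.06 × 0.21 × 0.03 = 0.000030
P(Pump set fails) [OR] = 1 − (1−0.000030) × (1−0.26) = 0.260022
P(Ship steering unresponsive) [AND] = 0.023631 × 0.260022 × 0.39 × 0.21 = 0.000503
Rounded to 4 decimal places: P(Ship steering unresponsive) ≈ 0.0005.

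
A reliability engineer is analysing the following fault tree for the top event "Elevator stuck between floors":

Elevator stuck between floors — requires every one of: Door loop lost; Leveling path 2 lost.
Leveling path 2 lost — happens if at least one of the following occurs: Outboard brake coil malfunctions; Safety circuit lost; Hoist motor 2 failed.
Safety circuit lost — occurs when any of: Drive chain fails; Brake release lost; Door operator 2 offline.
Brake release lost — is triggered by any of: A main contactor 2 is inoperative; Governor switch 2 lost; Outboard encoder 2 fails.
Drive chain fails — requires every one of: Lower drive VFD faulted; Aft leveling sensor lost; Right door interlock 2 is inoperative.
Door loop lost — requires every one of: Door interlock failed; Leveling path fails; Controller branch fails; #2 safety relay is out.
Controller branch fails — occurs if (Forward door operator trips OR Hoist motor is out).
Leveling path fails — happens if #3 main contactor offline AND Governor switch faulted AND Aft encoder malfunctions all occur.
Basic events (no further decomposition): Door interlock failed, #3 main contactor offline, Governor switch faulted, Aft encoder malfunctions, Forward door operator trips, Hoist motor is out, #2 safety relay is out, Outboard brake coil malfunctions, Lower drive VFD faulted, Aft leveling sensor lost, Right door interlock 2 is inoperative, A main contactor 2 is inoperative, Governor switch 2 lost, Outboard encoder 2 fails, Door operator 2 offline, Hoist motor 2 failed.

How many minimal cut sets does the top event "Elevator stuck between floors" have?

14

Leveling path fails [AND]: one cut set from each child combined → 1 × 1 × 1 = 1 cut set(s).
Controller branch fails [OR]: union of children's cut sets → 2 cut set(s).
Door loop lost [AND]: one cut set from each child combined → 1 × 1 × 2 × 1 = 2 cut set(s).
Drive chain fails [AND]: one cut set from each child combined → 1 × 1 × 1 = 1 cut set(s).
Brake release lost [OR]: union of children's cut sets → 3 cut set(s).
Safety circuit lost [OR]: union of children's cut sets → 5 cut set(s).
Leveling path 2 lost [OR]: union of children's cut sets → 7 cut set(s).
Elevator stuck between floors [AND]: one cut set from each child combined → 2 × 7 = 14 cut set(s).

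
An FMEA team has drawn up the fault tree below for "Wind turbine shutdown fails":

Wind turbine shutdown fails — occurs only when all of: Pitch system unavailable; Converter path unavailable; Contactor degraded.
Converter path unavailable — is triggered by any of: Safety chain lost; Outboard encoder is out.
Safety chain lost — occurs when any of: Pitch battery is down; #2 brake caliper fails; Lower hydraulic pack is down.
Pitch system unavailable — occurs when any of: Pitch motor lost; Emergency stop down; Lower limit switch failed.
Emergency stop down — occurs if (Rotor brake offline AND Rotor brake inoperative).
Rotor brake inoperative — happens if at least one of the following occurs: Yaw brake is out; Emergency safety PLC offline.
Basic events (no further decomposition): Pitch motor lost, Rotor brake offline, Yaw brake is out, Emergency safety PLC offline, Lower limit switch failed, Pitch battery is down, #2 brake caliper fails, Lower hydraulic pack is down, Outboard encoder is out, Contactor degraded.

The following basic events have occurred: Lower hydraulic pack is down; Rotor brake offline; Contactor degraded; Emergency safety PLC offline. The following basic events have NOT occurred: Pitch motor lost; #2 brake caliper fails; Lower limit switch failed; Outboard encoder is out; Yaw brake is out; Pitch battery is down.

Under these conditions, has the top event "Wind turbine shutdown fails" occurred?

Rotor brake inoperative [OR]: Yaw brake is out=not, Emergency safety PLC offline=occurs → at least one input occurs → occurs.
Emergency stop down [AND]: Rotor brake offline=occurs, Rotor brake inoperative=occurs → all inputs occur → occurs.
Pitch system unavailable [OR]: Pitch motor lost=not, Emergency stop down=occurs, Lower limit switch failed=not → at least one input occurs → occurs.
Safety chain lost [OR]: Pitch battery is down=not, #2 brake caliper fails=not, Lower hydraulic pack is down=occurs → at least one input occurs → occurs.
Converter path unavailable [OR]: Safety chain lost=occurs, Outboard encoder is out=not → at least one input occurs → occurs.
Wind turbine shutdown fails [AND]: Pitch system unavailable=occurs, Converter path unavailable=occurs, Contactor degraded=occurs → all inputs occur → occurs.

Yes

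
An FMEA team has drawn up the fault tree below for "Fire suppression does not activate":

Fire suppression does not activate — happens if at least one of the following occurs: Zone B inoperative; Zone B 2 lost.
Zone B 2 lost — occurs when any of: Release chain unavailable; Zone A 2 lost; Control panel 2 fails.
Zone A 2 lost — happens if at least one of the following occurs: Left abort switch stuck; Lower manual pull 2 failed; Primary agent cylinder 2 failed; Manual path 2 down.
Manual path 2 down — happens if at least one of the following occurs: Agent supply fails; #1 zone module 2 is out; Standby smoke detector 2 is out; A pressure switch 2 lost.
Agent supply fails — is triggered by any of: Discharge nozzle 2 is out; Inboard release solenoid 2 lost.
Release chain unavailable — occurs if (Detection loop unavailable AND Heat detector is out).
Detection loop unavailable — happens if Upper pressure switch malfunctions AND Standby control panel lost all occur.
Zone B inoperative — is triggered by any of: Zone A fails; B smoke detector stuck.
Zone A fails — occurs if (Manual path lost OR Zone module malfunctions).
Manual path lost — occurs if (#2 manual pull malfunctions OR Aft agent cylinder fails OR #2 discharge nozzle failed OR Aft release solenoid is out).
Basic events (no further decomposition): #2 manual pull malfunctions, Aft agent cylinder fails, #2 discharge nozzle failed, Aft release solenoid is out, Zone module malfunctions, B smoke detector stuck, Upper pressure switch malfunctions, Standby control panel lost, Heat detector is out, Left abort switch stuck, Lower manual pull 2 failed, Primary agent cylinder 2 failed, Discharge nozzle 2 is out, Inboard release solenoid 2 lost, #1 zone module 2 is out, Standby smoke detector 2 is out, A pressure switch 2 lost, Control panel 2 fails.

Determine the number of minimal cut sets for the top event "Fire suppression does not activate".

Manual path lost [OR]: union of children's cut sets → 4 cut set(s).
Zone A fails [OR]: union of children's cut sets → 5 cut set(s).
Zone B inoperative [OR]: union of children's cut sets → 6 cut set(s).
Detection loop unavailable [AND]: one cut set from each child combined → 1 × 1 = 1 cut set(s).
Release chain unavailable [AND]: one cut set from each child combined → 1 × 1 = 1 cut set(s).
Agent supply fails [OR]: union of children's cut sets → 2 cut set(s).
Manual path 2 down [OR]: union of children's cut sets → 5 cut set(s).
Zone A 2 lost [OR]: union of children's cut sets → 8 cut set(s).
Zone B 2 lost [OR]: union of children's cut sets → 10 cut set(s).
Fire suppression does not activate [OR]: union of children's cut sets → 16 cut set(s).

16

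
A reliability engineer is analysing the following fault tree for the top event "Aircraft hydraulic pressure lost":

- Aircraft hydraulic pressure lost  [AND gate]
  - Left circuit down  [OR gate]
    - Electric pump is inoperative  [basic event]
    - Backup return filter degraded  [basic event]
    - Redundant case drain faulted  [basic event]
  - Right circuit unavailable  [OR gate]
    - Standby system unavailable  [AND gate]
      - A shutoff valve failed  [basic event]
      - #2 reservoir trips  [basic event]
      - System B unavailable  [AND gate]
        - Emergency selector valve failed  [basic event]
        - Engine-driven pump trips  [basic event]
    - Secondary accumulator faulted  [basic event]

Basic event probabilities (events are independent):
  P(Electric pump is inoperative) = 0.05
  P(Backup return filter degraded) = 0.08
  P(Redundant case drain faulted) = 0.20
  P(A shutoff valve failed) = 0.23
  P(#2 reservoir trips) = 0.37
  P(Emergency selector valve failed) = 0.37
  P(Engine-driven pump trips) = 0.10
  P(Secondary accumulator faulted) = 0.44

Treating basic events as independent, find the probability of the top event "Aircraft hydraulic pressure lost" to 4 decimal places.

P(Left circuit down) [OR] = 1 − (1−0.05) × (1−0.08) × (1−0.20) = 0.300800
P(System B unavailable) [AND] = 0.37 × 0.10 = 0.037000
P(Standby system unavailable) [AND] = 0.23 × 0.37 × 0.037000 = 0.003149
P(Right circuit unavailable) [OR] = 1 − (1−0.003149) × (1−0.44) = 0.441763
P(Aircraft hydraulic pressure lost) [AND] = 0.300800 × 0.441763 = 0.132882
Rounded to 4 decimal places: P(Aircraft hydraulic pressure lost) ≈ 0.1329.

0.1329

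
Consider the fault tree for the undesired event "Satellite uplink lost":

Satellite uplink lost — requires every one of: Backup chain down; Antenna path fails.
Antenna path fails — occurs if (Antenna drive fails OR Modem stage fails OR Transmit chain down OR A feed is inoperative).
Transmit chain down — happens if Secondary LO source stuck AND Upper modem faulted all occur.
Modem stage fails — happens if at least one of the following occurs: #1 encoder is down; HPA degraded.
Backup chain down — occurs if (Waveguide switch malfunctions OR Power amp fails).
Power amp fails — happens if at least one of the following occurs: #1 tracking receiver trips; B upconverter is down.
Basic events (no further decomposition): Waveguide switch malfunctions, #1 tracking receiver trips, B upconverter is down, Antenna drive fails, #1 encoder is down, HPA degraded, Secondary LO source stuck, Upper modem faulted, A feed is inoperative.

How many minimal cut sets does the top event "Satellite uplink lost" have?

Power amp fails [OR]: union of children's cut sets → 2 cut set(s).
Backup chain down [OR]: union of children's cut sets → 3 cut set(s).
Modem stage fails [OR]: union of children's cut sets → 2 cut set(s).
Transmit chain down [AND]: one cut set from each child combined → 1 × 1 = 1 cut set(s).
Antenna path fails [OR]: union of children's cut sets → 5 cut set(s).
Satellite uplink lost [AND]: one cut set from each child combined → 3 × 5 = 15 cut set(s).

15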